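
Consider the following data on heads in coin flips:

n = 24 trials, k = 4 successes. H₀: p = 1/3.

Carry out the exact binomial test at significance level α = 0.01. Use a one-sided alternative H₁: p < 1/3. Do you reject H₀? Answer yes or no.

reject H₀: no

Exact binomial: n=24, k=4, p₀=1/3=0.3333
P(X≤4) from Σ C(n,i)·p₀^i·(1−p₀)^(n−i)
p-value (one-sided, H₁ less) = 0.05935
At α=0.01: p ≥ α → fail to reject H₀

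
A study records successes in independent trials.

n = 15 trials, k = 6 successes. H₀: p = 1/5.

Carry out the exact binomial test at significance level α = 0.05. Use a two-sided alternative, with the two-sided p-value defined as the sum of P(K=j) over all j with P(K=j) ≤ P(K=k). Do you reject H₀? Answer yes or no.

Exact binomial: n=15, k=6, p₀=1/5=0.2000
P(X=j) = C(n,j)·p₀^j·(1−p₀)^(n−j); p = Σ P(X=j) over j with P(X=j) ≤ P(X=6)
p-value (two-sided) = 0.09624
At α=0.05: p ≥ α → fail to reject H₀

reject H₀: no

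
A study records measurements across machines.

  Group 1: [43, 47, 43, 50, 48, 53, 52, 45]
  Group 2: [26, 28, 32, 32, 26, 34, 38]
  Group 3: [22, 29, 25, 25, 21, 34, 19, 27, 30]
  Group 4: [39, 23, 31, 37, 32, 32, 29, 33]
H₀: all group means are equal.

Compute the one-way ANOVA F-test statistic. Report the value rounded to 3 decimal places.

test statistic = 35.914

Group means [47.62, 30.86, 25.78, 32.00], grand mean 33.906
SSB = Σnᵢ(x̄ᵢ−x̄)² = 2194.431; SSW = ΣΣ(x−x̄ᵢ)² = 570.288
MSB = 2194.431/3 = 731.4770; MSW = 570.288/28 = 20.3674
F = MSB/MSW = 35.9141
df = (3, 28)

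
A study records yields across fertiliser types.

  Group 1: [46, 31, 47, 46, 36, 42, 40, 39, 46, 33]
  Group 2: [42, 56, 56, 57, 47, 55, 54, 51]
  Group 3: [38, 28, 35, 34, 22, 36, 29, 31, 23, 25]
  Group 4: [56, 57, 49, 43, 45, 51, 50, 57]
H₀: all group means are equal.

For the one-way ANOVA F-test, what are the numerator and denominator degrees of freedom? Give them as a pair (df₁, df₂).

k = 4 groups, N = 36 total
df = (k−1, N−k) = (4−1, 36−4) = (3, 32)

degrees of freedom = [3, 32]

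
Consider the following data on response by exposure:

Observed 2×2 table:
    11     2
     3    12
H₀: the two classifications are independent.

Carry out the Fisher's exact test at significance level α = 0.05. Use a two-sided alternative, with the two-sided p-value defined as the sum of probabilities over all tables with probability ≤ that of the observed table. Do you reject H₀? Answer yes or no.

reject H₀: yes

Margins: r₁=13, r₂=15, c₁=14, c₂=14, n=28
p_obs = C(13,11)·C(15,3)/C(28,14); sum pmf over tables with pmf ≤ p_obs
p-value (two-sided) = 0.00184
At α=0.05: p < α → reject H₀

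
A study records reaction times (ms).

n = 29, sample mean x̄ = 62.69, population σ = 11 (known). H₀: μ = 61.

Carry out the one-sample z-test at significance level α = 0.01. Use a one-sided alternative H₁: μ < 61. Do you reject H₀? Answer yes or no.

reject H₀: no

SE = σ/√n = 11/√29 = 2.0426
z = (x̄−μ₀)/SE = (62.69−61)/2.0426 = 0.8274
p-value (one-sided, H₁ less) = 0.79598
At α=0.01: p ≥ α → fail to reject H₀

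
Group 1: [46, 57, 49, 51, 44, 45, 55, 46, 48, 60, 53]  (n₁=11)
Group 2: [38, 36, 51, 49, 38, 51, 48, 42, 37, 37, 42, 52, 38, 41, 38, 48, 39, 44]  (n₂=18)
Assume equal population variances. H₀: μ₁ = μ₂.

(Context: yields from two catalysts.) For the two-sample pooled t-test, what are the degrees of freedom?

df = n₁ + n₂ − 2 = 11 + 18 − 2 = 27

degrees of freedom = 27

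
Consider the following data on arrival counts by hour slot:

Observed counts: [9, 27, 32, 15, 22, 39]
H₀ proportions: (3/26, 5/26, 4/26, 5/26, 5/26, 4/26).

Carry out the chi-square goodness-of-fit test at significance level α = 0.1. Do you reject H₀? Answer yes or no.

n = 144; E_i = n·p_i = [16.62, 27.69, 22.15, 27.69, 27.69, 22.15]
χ² = (9−16.62)²/16.62 + (27−27.69)²/27.69 + (32−22.15)²/22.15 + (15−27.69)²/27.69 + (22−27.69)²/27.69 + (39−22.15)²/22.15 = 27.6813
df = 5
p-value (upper-tail) = 0.00004
At α=0.1: p < α → reject H₀

reject H₀: yes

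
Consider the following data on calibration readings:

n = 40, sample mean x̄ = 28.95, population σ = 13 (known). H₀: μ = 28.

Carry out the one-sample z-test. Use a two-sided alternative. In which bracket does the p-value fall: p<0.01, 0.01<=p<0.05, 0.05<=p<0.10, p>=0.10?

SE = σ/√n = 13/√40 = 2.0555
z = (x̄−μ₀)/SE = (28.95−28)/2.0555 = 0.4622
p-value (two-sided) = 0.64395
→ bracket: p>=0.10

p-value bracket: p>=0.10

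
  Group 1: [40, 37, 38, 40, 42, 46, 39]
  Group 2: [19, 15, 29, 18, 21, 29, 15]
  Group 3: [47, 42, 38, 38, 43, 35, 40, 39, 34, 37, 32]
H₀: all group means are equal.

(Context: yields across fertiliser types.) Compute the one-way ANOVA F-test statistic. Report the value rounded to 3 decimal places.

Group means [40.29, 20.86, 38.64], grand mean 34.120
SSB = Σnᵢ(x̄ᵢ−x̄)² = 1721.809; SSW = ΣΣ(x−x̄ᵢ)² = 450.831
MSB = 1721.809/2 = 860.9044; MSW = 450.831/22 = 20.4923
F = MSB/MSW = 42.0111
df = (2, 22)

test statistic = 42.011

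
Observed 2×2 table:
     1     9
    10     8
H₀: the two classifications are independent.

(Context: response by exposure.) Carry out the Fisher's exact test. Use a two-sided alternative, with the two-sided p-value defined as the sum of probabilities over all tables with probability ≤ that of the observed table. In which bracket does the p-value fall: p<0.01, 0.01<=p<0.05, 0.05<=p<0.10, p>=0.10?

p-value bracket: 0.01<=p<0.05

Margins: r₁=10, r₂=18, c₁=11, c₂=17, n=28
p_obs = C(10,1)·C(18,10)/C(28,11); sum pmf over tables with pmf ≤ p_obs
p-value (two-sided) = 0.04074
→ bracket: 0.01<=p<0.05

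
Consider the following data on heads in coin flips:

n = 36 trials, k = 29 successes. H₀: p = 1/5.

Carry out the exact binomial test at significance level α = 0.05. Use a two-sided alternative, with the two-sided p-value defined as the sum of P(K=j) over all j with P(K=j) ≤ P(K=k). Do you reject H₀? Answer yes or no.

Exact binomial: n=36, k=29, p₀=1/5=0.2000
P(X=j) = C(n,j)·p₀^j·(1−p₀)^(n−j); p = Σ P(X=j) over j with P(X=j) ≤ P(X=29)
p-value (two-sided) = 0.00000
At α=0.05: p < α → reject H₀

reject H₀: yes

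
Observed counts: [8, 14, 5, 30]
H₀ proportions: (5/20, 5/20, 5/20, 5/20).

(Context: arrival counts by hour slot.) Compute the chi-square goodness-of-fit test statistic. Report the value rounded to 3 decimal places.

n = 57; E_i = n·p_i = [14.25, 14.25, 14.25, 14.25]
χ² = (8−14.25)²/14.25 + (14−14.25)²/14.25 + (5−14.25)²/14.25 + (30−14.25)²/14.25 = 26.1579
df = 3

test statistic = 26.158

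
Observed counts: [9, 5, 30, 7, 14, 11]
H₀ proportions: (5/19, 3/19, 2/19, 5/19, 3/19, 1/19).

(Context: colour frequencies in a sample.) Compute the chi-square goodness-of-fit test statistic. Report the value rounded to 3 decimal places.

test statistic = 91.667

n = 76; E_i = n·p_i = [20.00, 12.00, 8.00, 20.00, 12.00, 4.00]
χ² = (9−20.00)²/20.00 + (5−12.00)²/12.00 + (30−8.00)²/8.00 + (7−20.00)²/20.00 + (14−12.00)²/12.00 + (11−4.00)²/4.00 = 91.6667
df = 5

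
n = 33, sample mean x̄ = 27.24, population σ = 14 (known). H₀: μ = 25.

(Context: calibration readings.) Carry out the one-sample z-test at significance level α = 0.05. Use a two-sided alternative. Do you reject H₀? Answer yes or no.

SE = σ/√n = 14/√33 = 2.4371
z = (x̄−μ₀)/SE = (27.24−25)/2.4371 = 0.9191
p-value (two-sided) = 0.35803
At α=0.05: p ≥ α → fail to reject H₀

reject H₀: no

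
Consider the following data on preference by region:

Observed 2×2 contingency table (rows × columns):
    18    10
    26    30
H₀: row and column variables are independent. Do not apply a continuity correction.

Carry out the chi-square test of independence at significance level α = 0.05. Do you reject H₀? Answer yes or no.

Row totals [28, 56], col totals [44, 40], n=84
χ² = (18−14.67)²/14.67 + (10−13.33)²/13.33 + (26−29.33)²/29.33 + (30−26.67)²/26.67 = 2.3864
df = 1
p-value (upper-tail) = 0.12240
At α=0.05: p ≥ α → fail to reject H₀

reject H₀: no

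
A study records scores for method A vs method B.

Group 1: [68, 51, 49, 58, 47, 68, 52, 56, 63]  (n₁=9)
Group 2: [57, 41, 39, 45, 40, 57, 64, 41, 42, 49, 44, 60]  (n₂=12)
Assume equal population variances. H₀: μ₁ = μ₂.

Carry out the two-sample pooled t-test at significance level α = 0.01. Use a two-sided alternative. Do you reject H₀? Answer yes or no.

x̄₁=56.889, s₁=7.944, n₁=9
x̄₂=48.250, s₂=8.874, n₂=12
s_p² = [8·7.944² + 11·8.874²]/19 = 72.1652
SE = √(s_p²·(1/9+1/12)) = 3.7459
t = (56.889−48.250)/3.7459 = 2.3062
df = 19
p-value (two-sided) = 0.03254
At α=0.01: p ≥ α → fail to reject H₀

reject H₀: no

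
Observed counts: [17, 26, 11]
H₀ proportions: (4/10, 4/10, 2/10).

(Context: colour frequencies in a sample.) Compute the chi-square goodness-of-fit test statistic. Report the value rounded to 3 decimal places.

n = 54; E_i = n·p_i = [21.60, 21.60, 10.80]
χ² = (17−21.60)²/21.60 + (26−21.60)²/21.60 + (11−10.80)²/10.80 = 1.8796
df = 2

test statistic = 1.880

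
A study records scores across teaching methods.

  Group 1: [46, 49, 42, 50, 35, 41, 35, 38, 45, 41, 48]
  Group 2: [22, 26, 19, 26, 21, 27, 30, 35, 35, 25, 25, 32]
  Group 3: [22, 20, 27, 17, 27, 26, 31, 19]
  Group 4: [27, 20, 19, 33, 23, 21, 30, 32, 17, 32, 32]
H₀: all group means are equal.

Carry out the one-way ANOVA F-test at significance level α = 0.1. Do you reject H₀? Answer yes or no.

Group means [42.73, 26.92, 23.62, 26.00], grand mean 30.190
SSB = Σnᵢ(x̄ᵢ−x̄)² = 2395.503; SSW = ΣΣ(x−x̄ᵢ)² = 1118.973
MSB = 2395.503/3 = 798.5009; MSW = 1118.973/38 = 29.4467
F = MSB/MSW = 27.1168
df = (3, 38)
p-value (upper-tail) = 0.00000
At α=0.1: p < α → reject H₀

reject H₀: yes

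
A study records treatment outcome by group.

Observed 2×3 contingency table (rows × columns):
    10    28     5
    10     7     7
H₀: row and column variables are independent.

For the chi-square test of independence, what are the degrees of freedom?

degrees of freedom = 2

df = (r−1)(c−1) = (2−1)·(3−1) = 2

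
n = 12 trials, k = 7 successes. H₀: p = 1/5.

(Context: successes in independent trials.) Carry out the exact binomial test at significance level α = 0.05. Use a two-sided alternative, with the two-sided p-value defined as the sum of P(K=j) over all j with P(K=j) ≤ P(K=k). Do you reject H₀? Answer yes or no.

reject H₀: yes

Exact binomial: n=12, k=7, p₀=1/5=0.2000
P(X=j) = C(n,j)·p₀^j·(1−p₀)^(n−j); p = Σ P(X=j) over j with P(X=j) ≤ P(X=7)
p-value (two-sided) = 0.00390
At α=0.05: p < α → reject H₀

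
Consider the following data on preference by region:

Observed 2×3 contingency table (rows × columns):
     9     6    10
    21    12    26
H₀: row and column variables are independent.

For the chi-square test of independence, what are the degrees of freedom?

df = (r−1)(c−1) = (2−1)·(3−1) = 2

degrees of freedom = 2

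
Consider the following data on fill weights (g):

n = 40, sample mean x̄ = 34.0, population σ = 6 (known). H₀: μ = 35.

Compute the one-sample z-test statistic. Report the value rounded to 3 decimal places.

test statistic = -1.054

SE = σ/√n = 6/√40 = 0.9487
z = (x̄−μ₀)/SE = (34.0−35)/0.9487 = -1.0541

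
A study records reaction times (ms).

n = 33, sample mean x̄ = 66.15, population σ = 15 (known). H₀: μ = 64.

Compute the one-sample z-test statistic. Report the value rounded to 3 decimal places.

SE = σ/√n = 15/√33 = 2.6112
z = (x̄−μ₀)/SE = (66.15−64)/2.6112 = 0.8234

test statistic = 0.823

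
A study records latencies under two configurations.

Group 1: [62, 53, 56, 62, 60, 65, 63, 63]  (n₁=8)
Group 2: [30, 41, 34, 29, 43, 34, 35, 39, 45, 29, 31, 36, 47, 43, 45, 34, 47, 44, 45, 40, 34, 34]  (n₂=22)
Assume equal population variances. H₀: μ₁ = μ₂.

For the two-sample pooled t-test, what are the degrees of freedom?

degrees of freedom = 28

df = n₁ + n₂ − 2 = 8 + 22 − 2 = 28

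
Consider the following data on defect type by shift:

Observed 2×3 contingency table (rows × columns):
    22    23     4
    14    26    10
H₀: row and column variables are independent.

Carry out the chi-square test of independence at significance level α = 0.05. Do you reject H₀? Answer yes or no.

reject H₀: no

Row totals [49, 50], col totals [36, 49, 14], n=99
χ² = (22−17.82)²/17.82 + (23−24.25)²/24.25 + (4−6.93)²/6.93 + (14−18.18)²/18.18 + (26−24.75)²/24.75 + (10−7.07)²/7.07 = 4.5232
df = 2
p-value (upper-tail) = 0.10418
At α=0.05: p ≥ α → fail to reject H₀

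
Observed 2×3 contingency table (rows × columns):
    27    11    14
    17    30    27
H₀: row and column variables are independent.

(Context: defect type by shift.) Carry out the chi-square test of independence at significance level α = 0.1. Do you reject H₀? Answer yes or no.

reject H₀: yes

Row totals [52, 74], col totals [44, 41, 41], n=126
χ² = (27−18.16)²/18.16 + (11−16.92)²/16.92 + (14−16.92)²/16.92 + (17−25.84)²/25.84 + (30−24.08)²/24.08 + (27−24.08)²/24.08 = 11.7154
df = 2
p-value (upper-tail) = 0.00286
At α=0.1: p < α → reject H₀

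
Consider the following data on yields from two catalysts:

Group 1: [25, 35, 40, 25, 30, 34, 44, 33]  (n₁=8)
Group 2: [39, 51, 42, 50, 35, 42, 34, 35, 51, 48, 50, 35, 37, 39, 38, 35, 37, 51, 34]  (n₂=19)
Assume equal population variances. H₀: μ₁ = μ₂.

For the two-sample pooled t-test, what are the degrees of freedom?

degrees of freedom = 25

df = n₁ + n₂ − 2 = 8 + 19 − 2 = 25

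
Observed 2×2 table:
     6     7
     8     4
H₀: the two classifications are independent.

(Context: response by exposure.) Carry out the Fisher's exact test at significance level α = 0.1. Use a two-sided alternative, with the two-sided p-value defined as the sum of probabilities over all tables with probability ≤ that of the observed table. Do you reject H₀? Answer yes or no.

reject H₀: no

Margins: r₁=13, r₂=12, c₁=14, c₂=11, n=25
p_obs = C(13,6)·C(12,8)/C(25,14); sum pmf over tables with pmf ≤ p_obs
p-value (two-sided) = 0.42831
At α=0.1: p ≥ α → fail to reject H₀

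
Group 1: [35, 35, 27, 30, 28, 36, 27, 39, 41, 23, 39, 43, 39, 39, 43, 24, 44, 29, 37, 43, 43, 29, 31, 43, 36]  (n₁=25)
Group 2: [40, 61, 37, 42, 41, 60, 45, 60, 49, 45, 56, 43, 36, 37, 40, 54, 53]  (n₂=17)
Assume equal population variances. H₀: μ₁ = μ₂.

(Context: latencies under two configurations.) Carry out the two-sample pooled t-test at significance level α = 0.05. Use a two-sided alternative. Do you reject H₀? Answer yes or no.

x̄₁=35.320, s₁=6.644, n₁=25
x̄₂=47.000, s₂=8.689, n₂=17
s_p² = [24·6.644² + 16·8.689²]/40 = 56.6860
SE = √(s_p²·(1/25+1/17)) = 2.3668
t = (35.320−47.000)/2.3668 = -4.9349
df = 40
p-value (two-sided) = 0.00001
At α=0.05: p < α → reject H₀

reject H₀: yes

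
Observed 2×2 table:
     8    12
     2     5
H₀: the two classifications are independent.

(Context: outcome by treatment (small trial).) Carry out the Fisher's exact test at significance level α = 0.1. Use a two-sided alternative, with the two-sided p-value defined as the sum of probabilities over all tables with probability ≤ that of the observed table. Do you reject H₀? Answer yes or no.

Margins: r₁=20, r₂=7, c₁=10, c₂=17, n=27
p_obs = C(20,8)·C(7,2)/C(27,10); sum pmf over tables with pmf ≤ p_obs
p-value (two-sided) = 0.67839
At α=0.1: p ≥ α → fail to reject H₀

reject H₀: no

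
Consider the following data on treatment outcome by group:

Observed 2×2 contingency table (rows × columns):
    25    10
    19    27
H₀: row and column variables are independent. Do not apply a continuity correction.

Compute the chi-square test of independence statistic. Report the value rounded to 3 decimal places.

test statistic = 7.269

Row totals [35, 46], col totals [44, 37], n=81
χ² = (25−19.01)²/19.01 + (10−15.99)²/15.99 + (19−24.99)²/24.99 + (27−21.01)²/21.01 = 7.2692
df = 1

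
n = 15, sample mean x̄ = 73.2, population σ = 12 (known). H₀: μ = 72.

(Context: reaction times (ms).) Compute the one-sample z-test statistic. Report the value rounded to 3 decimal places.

test statistic = 0.387

SE = σ/√n = 12/√15 = 3.0984
z = (x̄−μ₀)/SE = (73.2−72)/3.0984 = 0.3873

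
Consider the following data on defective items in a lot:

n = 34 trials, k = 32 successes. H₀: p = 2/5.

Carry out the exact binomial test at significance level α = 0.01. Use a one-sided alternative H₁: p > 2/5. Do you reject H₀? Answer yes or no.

Exact binomial: n=34, k=32, p₀=2/5=0.4000
P(X≥32) from Σ C(n,i)·p₀^i·(1−p₀)^(n−i)
p-value (one-sided, H₁ greater) = 0.00000
At α=0.01: p < α → reject H₀

reject H₀: yes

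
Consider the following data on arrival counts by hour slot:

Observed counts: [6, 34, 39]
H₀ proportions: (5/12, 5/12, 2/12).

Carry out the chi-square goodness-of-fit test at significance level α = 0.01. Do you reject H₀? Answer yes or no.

n = 79; E_i = n·p_i = [32.92, 32.92, 13.17]
χ² = (6−32.92)²/32.92 + (34−32.92)²/32.92 + (39−13.17)²/13.17 = 72.7316
df = 2
p-value (upper-tail) = 0.00000
At α=0.01: p < α → reject H₀

reject H₀: yes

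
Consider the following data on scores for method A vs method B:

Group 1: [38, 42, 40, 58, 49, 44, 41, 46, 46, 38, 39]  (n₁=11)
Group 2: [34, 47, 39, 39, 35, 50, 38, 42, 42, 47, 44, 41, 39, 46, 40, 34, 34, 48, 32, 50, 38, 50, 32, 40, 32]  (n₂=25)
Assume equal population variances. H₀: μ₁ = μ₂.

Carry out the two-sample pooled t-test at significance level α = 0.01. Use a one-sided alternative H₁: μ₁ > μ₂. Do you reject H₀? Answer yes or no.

x̄₁=43.727, s₁=5.951, n₁=11
x̄₂=40.520, s₂=5.959, n₂=25
s_p² = [10·5.951² + 24·5.959²]/34 = 35.4830
SE = √(s_p²·(1/11+1/25)) = 2.1552
t = (43.727−40.520)/2.1552 = 1.4881
df = 34
p-value (one-sided, H₁ greater) = 0.07297
At α=0.01: p ≥ α → fail to reject H₀

reject H₀: no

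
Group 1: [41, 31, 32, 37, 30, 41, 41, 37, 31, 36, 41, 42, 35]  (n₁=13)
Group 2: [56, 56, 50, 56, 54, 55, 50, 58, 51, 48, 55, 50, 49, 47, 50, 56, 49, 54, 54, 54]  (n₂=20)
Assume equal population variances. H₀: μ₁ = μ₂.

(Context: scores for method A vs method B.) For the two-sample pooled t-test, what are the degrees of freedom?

df = n₁ + n₂ − 2 = 13 + 20 − 2 = 31

degrees of freedom = 31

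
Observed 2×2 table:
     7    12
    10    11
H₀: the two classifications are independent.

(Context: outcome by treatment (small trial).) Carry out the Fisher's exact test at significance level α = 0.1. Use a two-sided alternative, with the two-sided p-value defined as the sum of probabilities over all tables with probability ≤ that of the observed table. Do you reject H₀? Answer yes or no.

reject H₀: no

Margins: r₁=19, r₂=21, c₁=17, c₂=23, n=40
p_obs = C(19,7)·C(21,10)/C(40,17); sum pmf over tables with pmf ≤ p_obs
p-value (two-sided) = 0.53778
At α=0.1: p ≥ α → fail to reject H₀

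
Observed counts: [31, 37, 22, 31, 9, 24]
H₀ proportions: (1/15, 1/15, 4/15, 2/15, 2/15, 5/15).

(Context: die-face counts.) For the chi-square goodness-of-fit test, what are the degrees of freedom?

df = k − 1 = 6 − 1 = 5

degrees of freedom = 5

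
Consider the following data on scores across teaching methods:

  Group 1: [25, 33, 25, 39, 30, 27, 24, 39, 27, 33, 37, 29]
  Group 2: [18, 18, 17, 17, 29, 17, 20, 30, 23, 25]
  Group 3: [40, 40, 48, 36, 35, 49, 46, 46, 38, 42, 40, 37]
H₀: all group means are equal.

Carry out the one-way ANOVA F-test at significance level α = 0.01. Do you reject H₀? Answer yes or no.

reject H₀: yes

Group means [30.67, 21.40, 41.42], grand mean 31.735
SSB = Σnᵢ(x̄ᵢ−x̄)² = 2206.634; SSW = ΣΣ(x−x̄ᵢ)² = 809.983
MSB = 2206.634/2 = 1103.3172; MSW = 809.983/31 = 26.1285
F = MSB/MSW = 42.2266
df = (2, 31)
p-value (upper-tail) = 0.00000
At α=0.01: p < α → reject H₀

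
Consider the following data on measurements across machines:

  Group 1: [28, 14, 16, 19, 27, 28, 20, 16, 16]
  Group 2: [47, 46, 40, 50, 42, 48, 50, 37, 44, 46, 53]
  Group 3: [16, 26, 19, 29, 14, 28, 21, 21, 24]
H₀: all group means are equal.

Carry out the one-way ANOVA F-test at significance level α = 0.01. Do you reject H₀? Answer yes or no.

Group means [20.44, 45.73, 22.00], grand mean 30.517
SSB = Σnᵢ(x̄ᵢ−x̄)² = 4110.837; SSW = ΣΣ(x−x̄ᵢ)² = 698.404
MSB = 4110.837/2 = 2055.4187; MSW = 698.404/26 = 26.8617
F = MSB/MSW = 76.5186
df = (2, 26)
p-value (upper-tail) = 0.00000
At α=0.01: p < α → reject H₀

reject H₀: yes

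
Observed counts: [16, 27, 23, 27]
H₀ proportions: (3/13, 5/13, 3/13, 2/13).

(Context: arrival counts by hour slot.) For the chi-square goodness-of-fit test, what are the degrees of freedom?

df = k − 1 = 4 − 1 = 3

degrees of freedom = 3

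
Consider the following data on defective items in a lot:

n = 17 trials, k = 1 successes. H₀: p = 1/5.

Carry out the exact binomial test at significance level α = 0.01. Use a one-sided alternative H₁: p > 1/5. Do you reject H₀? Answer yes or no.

Exact binomial: n=17, k=1, p₀=1/5=0.2000
P(X≥1) from Σ C(n,i)·p₀^i·(1−p₀)^(n−i)
p-value (one-sided, H₁ greater) = 0.97748
At α=0.01: p ≥ α → fail to reject H₀

reject H₀: no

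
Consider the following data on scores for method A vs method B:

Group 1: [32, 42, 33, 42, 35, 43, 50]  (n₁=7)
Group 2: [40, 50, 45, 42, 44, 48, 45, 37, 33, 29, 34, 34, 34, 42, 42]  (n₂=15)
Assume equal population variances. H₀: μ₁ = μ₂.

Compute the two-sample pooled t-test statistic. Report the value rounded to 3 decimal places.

test statistic = -0.126

x̄₁=39.571, s₁=6.503, n₁=7
x̄₂=39.933, s₂=6.147, n₂=15
s_p² = [6·6.503² + 14·6.147²]/20 = 39.1324
SE = √(s_p²·(1/7+1/15)) = 2.8634
t = (39.571−39.933)/2.8634 = -0.1264
df = 20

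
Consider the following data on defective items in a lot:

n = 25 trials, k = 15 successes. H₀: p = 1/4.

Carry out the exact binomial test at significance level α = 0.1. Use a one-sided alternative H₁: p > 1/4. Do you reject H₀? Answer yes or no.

Exact binomial: n=25, k=15, p₀=1/4=0.2500
P(X≥15) from Σ C(n,i)·p₀^i·(1−p₀)^(n−i)
p-value (one-sided, H₁ greater) = 0.00021
At α=0.1: p < α → reject H₀

reject H₀: yes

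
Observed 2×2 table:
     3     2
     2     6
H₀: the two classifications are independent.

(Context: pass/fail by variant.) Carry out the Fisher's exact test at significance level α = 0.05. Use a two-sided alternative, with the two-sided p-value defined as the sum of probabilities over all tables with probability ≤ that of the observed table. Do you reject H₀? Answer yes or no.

Margins: r₁=5, r₂=8, c₁=5, c₂=8, n=13
p_obs = C(5,3)·C(8,2)/C(13,5); sum pmf over tables with pmf ≤ p_obs
p-value (two-sided) = 0.29293
At α=0.05: p ≥ α → fail to reject H₀

reject H₀: no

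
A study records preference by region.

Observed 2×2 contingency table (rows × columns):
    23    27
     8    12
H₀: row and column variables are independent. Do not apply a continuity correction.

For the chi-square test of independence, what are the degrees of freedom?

degrees of freedom = 1

df = (r−1)(c−1) = (2−1)·(2−1) = 1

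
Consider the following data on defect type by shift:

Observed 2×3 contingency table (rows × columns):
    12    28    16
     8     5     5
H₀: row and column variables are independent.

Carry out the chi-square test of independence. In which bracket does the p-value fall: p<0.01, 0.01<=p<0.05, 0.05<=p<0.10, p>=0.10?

p-value bracket: p>=0.10

Row totals [56, 18], col totals [20, 33, 21], n=74
χ² = (12−15.14)²/15.14 + (28−24.97)²/24.97 + (16−15.89)²/15.89 + (8−4.86)²/4.86 + (5−8.03)²/8.03 + (5−5.11)²/5.11 = 4.1813
df = 2
p-value (upper-tail) = 0.12361
→ bracket: p>=0.10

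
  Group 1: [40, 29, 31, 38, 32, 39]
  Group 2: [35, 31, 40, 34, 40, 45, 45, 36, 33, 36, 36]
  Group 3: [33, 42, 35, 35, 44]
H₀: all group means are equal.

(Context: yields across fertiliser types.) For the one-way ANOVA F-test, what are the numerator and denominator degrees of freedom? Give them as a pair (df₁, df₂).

k = 3 groups, N = 22 total
df = (k−1, N−k) = (3−1, 22−3) = (2, 19)

degrees of freedom = [2, 19]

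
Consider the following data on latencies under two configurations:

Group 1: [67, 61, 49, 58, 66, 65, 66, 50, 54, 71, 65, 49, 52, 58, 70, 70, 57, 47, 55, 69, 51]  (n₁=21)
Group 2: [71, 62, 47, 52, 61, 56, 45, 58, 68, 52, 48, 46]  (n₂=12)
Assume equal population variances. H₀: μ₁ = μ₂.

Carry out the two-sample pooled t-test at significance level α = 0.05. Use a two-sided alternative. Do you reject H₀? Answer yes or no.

reject H₀: no

x̄₁=59.524, s₁=8.072, n₁=21
x̄₂=55.500, s₂=8.681, n₂=12
s_p² = [20·8.072² + 11·8.681²]/31 = 68.7819
SE = √(s_p²·(1/21+1/12)) = 3.0012
t = (59.524−55.500)/3.0012 = 1.3407
df = 31
p-value (two-sided) = 0.18975
At α=0.05: p ≥ α → fail to reject H₀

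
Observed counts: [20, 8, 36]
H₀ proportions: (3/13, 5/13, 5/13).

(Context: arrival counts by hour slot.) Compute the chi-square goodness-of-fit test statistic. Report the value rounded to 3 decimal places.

n = 64; E_i = n·p_i = [14.77, 24.62, 24.62]
χ² = (20−14.77)²/14.77 + (8−24.62)²/24.62 + (36−24.62)²/24.62 = 18.3333
df = 2

test statistic = 18.333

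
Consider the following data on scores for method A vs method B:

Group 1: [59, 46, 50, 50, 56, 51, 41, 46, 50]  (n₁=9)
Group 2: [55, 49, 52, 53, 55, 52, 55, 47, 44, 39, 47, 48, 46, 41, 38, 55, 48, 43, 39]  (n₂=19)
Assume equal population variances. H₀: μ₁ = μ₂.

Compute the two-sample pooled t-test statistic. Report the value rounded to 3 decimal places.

x̄₁=49.889, s₁=5.372, n₁=9
x̄₂=47.684, s₂=5.822, n₂=19
s_p² = [8·5.372² + 18·5.822²]/26 = 32.3459
SE = √(s_p²·(1/9+1/19)) = 2.3014
t = (49.889−47.684)/2.3014 = 0.9580
df = 26

test statistic = 0.958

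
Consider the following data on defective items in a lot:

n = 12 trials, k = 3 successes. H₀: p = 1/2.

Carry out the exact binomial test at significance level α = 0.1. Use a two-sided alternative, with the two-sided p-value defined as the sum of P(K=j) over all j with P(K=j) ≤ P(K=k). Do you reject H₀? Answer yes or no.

Exact binomial: n=12, k=3, p₀=1/2=0.5000
P(X=j) = C(n,j)·p₀^j·(1−p₀)^(n−j); p = Σ P(X=j) over j with P(X=j) ≤ P(X=3)
p-value (two-sided) = 0.14600
At α=0.1: p ≥ α → fail to reject H₀

reject H₀: no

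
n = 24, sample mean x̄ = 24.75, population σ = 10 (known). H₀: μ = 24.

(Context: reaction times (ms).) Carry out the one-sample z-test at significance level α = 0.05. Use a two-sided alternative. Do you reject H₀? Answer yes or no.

SE = σ/√n = 10/√24 = 2.0412
z = (x̄−μ₀)/SE = (24.75−24)/2.0412 = 0.3674
p-value (two-sided) = 0.71330
At α=0.05: p ≥ α → fail to reject H₀

reject H₀: no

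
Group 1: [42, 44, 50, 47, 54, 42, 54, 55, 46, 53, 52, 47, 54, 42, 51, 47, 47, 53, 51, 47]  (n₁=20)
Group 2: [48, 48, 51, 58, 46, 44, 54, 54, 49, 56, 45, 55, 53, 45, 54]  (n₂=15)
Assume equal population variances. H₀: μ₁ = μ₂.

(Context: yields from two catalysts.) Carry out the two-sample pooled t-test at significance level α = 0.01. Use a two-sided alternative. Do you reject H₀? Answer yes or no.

reject H₀: no

x̄₁=48.900, s₁=4.364, n₁=20
x̄₂=50.667, s₂=4.530, n₂=15
s_p² = [19·4.364² + 14·4.530²]/33 = 19.6707
SE = √(s_p²·(1/20+1/15)) = 1.5149
t = (48.900−50.667)/1.5149 = -1.1662
df = 33
p-value (two-sided) = 0.25189
At α=0.01: p ≥ α → fail to reject H₀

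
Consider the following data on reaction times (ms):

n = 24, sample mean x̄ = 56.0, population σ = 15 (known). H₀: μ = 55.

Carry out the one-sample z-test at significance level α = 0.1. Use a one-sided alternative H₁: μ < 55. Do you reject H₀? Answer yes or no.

SE = σ/√n = 15/√24 = 3.0619
z = (x̄−μ₀)/SE = (56.0−55)/3.0619 = 0.3266
p-value (one-sided, H₁ less) = 0.62801
At α=0.1: p ≥ α → fail to reject H₀

reject H₀: no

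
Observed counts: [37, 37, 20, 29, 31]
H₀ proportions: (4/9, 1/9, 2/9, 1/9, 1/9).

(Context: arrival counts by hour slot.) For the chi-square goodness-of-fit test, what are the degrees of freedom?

degrees of freedom = 4

df = k − 1 = 5 − 1 = 4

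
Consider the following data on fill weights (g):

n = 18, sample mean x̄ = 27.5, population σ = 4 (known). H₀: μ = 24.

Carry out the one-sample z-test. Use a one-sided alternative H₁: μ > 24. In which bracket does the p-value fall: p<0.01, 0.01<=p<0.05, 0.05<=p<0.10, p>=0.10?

p-value bracket: p<0.01

SE = σ/√n = 4/√18 = 0.9428
z = (x̄−μ₀)/SE = (27.5−24)/0.9428 = 3.7123
p-value (one-sided, H₁ greater) = 0.00010
→ bracket: p<0.01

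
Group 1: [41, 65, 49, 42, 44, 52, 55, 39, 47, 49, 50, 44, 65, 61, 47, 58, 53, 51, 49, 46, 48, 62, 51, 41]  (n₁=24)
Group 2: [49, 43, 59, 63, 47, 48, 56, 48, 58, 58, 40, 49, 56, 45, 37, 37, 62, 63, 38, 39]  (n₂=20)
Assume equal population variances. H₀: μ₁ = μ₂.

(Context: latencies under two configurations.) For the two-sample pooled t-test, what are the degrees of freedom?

df = n₁ + n₂ − 2 = 24 + 20 − 2 = 42

degrees of freedom = 42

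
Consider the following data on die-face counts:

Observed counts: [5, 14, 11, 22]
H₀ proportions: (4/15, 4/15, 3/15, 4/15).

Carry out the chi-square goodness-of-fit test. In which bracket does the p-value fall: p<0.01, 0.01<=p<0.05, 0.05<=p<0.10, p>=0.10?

n = 52; E_i = n·p_i = [13.87, 13.87, 10.40, 13.87]
χ² = (5−13.87)²/13.87 + (14−13.87)²/13.87 + (11−10.40)²/10.40 + (22−13.87)²/13.87 = 10.4760
df = 3
p-value (upper-tail) = 0.01492
→ bracket: 0.01<=p<0.05

p-value bracket: 0.01<=p<0.05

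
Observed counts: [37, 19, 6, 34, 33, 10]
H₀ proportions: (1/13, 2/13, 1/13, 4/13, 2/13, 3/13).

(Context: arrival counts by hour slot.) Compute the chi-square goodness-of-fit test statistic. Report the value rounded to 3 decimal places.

n = 139; E_i = n·p_i = [10.69, 21.38, 10.69, 42.77, 21.38, 32.08]
χ² = (37−10.69)²/10.69 + (19−21.38)²/21.38 + (6−10.69)²/10.69 + (34−42.77)²/42.77 + (33−21.38)²/21.38 + (10−32.08)²/32.08 = 90.3549
df = 5

test statistic = 90.355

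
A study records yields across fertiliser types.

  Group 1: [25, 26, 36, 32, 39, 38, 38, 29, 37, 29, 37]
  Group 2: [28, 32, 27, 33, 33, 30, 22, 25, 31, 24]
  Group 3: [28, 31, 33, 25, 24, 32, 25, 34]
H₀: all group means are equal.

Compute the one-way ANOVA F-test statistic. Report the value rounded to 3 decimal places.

Group means [33.27, 28.50, 29.00], grand mean 30.448
SSB = Σnᵢ(x̄ᵢ−x̄)² = 142.491; SSW = ΣΣ(x−x̄ᵢ)² = 522.682
MSB = 142.491/2 = 71.2453; MSW = 522.682/26 = 20.1031
F = MSB/MSW = 3.5440
df = (2, 26)

test statistic = 3.544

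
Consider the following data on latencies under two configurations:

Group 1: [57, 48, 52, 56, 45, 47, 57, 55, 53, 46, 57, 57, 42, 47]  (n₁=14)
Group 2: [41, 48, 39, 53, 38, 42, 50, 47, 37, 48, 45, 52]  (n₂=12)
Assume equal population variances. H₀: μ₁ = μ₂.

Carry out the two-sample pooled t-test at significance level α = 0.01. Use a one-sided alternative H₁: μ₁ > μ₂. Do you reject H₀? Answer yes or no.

reject H₀: yes

x̄₁=51.357, s₁=5.344, n₁=14
x̄₂=45.000, s₂=5.510, n₂=12
s_p² = [13·5.344² + 11·5.510²]/24 = 29.3839
SE = √(s_p²·(1/14+1/12)) = 2.1325
t = (51.357−45.000)/2.1325 = 2.9811
df = 24
p-value (one-sided, H₁ greater) = 0.00325
At α=0.01: p < α → reject H₀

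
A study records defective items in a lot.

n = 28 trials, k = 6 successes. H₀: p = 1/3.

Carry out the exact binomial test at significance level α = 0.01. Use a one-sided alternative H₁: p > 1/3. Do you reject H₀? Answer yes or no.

reject H₀: no

Exact binomial: n=28, k=6, p₀=1/3=0.3333
P(X≥6) from Σ C(n,i)·p₀^i·(1−p₀)^(n−i)
p-value (one-sided, H₁ greater) = 0.94286
At α=0.01: p ≥ α → fail to reject H₀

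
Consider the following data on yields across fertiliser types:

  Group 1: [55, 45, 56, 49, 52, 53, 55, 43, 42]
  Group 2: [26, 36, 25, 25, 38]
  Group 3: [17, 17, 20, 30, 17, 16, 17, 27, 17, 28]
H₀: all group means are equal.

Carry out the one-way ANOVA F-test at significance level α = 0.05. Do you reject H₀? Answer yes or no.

Group means [50.00, 30.00, 20.60], grand mean 33.583
SSB = Σnᵢ(x̄ᵢ−x̄)² = 4175.433; SSW = ΣΣ(x−x̄ᵢ)² = 674.400
MSB = 4175.433/2 = 2087.7167; MSW = 674.400/21 = 32.1143
F = MSB/MSW = 65.0090
df = (2, 21)
p-value (upper-tail) = 0.00000
At α=0.05: p < α → reject H₀

reject H₀: yes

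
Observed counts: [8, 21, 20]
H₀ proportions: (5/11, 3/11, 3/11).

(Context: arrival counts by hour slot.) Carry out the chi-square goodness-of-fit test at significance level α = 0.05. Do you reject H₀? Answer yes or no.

reject H₀: yes

n = 49; E_i = n·p_i = [22.27, 13.36, 13.36]
χ² = (8−22.27)²/22.27 + (21−13.36)²/13.36 + (20−13.36)²/13.36 = 16.8054
df = 2
p-value (upper-tail) = 0.00022
At α=0.05: p < α → reject H₀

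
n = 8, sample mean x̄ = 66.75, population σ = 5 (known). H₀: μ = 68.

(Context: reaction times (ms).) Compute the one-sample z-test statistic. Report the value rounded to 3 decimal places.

SE = σ/√n = 5/√8 = 1.7678
z = (x̄−μ₀)/SE = (66.75−68)/1.7678 = -0.7071

test statistic = -0.707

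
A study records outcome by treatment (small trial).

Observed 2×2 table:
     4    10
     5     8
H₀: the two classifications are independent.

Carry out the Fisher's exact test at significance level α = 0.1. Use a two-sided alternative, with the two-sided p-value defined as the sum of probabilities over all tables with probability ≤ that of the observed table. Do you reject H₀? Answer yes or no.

Margins: r₁=14, r₂=13, c₁=9, c₂=18, n=27
p_obs = C(14,4)·C(13,5)/C(27,9); sum pmf over tables with pmf ≤ p_obs
p-value (two-sided) = 0.69458
At α=0.1: p ≥ α → fail to reject H₀

reject H₀: no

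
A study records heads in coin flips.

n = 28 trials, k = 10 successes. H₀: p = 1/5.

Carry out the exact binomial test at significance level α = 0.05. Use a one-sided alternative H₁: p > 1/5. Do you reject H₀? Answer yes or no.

Exact binomial: n=28, k=10, p₀=1/5=0.2000
P(X≥10) from Σ C(n,i)·p₀^i·(1−p₀)^(n−i)
p-value (one-sided, H₁ greater) = 0.03907
At α=0.05: p < α → reject H₀

reject H₀: yes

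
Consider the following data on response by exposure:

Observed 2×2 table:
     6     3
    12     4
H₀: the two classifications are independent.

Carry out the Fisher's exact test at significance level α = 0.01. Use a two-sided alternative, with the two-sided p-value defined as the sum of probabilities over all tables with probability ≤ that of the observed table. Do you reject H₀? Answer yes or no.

Margins: r₁=9, r₂=16, c₁=18, c₂=7, n=25
p_obs = C(9,6)·C(16,12)/C(25,18); sum pmf over tables with pmf ≤ p_obs
p-value (two-sided) = 0.67288
At α=0.01: p ≥ α → fail to reject H₀

reject H₀: no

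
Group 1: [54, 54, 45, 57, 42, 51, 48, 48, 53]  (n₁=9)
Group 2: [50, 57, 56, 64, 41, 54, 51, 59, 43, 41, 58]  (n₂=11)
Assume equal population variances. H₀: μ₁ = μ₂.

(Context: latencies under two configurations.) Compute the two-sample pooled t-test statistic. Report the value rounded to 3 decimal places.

x̄₁=50.222, s₁=4.842, n₁=9
x̄₂=52.182, s₂=7.757, n₂=11
s_p² = [8·4.842² + 10·7.757²]/18 = 43.8440
SE = √(s_p²·(1/9+1/11)) = 2.9761
t = (50.222−52.182)/2.9761 = -0.6584
df = 18

test statistic = -0.658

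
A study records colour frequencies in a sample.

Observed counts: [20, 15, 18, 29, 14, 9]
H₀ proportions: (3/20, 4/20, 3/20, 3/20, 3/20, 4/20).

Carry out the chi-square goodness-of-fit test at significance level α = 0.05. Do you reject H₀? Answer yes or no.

n = 105; E_i = n·p_i = [15.75, 21.00, 15.75, 15.75, 15.75, 21.00]
χ² = (20−15.75)²/15.75 + (15−21.00)²/21.00 + (18−15.75)²/15.75 + (29−15.75)²/15.75 + (14−15.75)²/15.75 + (9−21.00)²/21.00 = 21.3810
df = 5
p-value (upper-tail) = 0.00069
At α=0.05: p < α → reject H₀

reject H₀: yes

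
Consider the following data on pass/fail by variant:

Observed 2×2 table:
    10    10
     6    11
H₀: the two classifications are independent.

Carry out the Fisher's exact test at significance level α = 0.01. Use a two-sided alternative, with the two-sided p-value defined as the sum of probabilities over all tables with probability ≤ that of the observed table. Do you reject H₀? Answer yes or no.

reject H₀: no

Margins: r₁=20, r₂=17, c₁=16, c₂=21, n=37
p_obs = C(20,10)·C(17,6)/C(37,16); sum pmf over tables with pmf ≤ p_obs
p-value (two-sided) = 0.50847
At α=0.01: p ≥ α → fail to reject H₀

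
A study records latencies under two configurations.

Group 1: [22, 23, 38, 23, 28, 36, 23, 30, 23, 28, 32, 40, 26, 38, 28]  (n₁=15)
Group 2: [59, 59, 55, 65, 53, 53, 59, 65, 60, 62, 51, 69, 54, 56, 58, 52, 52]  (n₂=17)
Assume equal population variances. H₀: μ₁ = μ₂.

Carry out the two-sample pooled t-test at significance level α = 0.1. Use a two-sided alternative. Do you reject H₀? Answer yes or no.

x̄₁=29.200, s₁=6.247, n₁=15
x̄₂=57.765, s₂=5.250, n₂=17
s_p² = [14·6.247² + 16·5.250²]/30 = 32.9153
SE = √(s_p²·(1/15+1/17)) = 2.0324
t = (29.200−57.765)/2.0324 = -14.0548
df = 30
p-value (two-sided) = 0.00000
At α=0.1: p < α → reject H₀

reject H₀: yes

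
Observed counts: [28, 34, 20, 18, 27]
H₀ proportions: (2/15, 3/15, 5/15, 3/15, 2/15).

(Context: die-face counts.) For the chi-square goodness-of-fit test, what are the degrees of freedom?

df = k − 1 = 5 − 1 = 4

degrees of freedom = 4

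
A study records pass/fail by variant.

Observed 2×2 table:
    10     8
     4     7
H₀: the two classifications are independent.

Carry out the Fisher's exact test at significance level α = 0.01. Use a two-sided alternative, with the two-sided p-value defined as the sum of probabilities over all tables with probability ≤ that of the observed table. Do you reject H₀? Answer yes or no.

Margins: r₁=18, r₂=11, c₁=14, c₂=15, n=29
p_obs = C(18,10)·C(11,4)/C(29,14); sum pmf over tables with pmf ≤ p_obs
p-value (two-sided) = 0.44973
At α=0.01: p ≥ α → fail to reject H₀

reject H₀: no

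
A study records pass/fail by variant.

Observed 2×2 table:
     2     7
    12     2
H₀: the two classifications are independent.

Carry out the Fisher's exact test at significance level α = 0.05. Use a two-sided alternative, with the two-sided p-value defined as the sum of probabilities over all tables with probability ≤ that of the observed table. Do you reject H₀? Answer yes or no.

Margins: r₁=9, r₂=14, c₁=14, c₂=9, n=23
p_obs = C(9,2)·C(14,12)/C(23,14); sum pmf over tables with pmf ≤ p_obs
p-value (two-sided) = 0.00661
At α=0.05: p < α → reject H₀

reject H₀: yes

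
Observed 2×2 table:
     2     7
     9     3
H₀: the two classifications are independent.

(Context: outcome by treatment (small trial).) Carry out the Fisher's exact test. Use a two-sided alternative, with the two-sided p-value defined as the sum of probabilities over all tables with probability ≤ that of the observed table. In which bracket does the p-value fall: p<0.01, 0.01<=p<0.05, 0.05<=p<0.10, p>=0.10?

Margins: r₁=9, r₂=12, c₁=11, c₂=10, n=21
p_obs = C(9,2)·C(12,9)/C(21,11); sum pmf over tables with pmf ≤ p_obs
p-value (two-sided) = 0.02997
→ bracket: 0.01<=p<0.05

p-value bracket: 0.01<=p<0.05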